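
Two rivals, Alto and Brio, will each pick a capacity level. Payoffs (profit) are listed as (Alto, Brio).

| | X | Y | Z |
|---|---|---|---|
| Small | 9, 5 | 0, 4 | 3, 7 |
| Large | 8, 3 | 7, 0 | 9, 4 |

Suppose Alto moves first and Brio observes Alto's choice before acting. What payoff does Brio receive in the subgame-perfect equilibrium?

Solve by backward induction (Alto leads).
- Small: BR = Z, leader payoff 3.
- Large: BR = Z, leader payoff 9.
Maximizing over 3, 9, Alto chooses Large. Subgame-perfect outcome: (Large, Z) with payoffs (9, 4).

4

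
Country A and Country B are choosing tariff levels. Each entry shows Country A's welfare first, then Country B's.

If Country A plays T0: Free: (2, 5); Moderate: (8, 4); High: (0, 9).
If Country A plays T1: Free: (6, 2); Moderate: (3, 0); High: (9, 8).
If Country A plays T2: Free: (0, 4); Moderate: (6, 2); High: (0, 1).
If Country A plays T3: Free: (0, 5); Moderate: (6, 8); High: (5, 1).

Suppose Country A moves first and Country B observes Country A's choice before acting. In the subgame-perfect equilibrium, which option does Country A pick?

T1

Backward induction with Country A moving first.
- T0: Country B compares 5, 4, 9 and picks High; Country A would get 0.
- T1: Country B compares 2, 0, 8 and picks High; Country A would get 9.
- T2: Country B compares 4, 2, 1 and picks Free; Country A would get 0.
- T3: Country B compares 5, 8, 1 and picks Moderate; Country A would get 6.
Maximizing over 0, 9, 0, 6, Country A chooses T1. Subgame-perfect outcome: (T1, High) with payoffs (9, 8).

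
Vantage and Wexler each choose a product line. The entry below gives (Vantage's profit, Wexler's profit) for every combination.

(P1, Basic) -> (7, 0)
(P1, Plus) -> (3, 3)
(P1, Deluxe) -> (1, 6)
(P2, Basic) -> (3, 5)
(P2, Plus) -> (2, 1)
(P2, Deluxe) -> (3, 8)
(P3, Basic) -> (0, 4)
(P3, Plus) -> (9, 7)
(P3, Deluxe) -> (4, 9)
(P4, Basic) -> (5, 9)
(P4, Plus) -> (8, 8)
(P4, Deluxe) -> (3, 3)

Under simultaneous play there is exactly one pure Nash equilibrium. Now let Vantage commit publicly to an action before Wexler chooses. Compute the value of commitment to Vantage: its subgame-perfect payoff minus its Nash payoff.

1

Wexler best-responds to each possible Vantage move:
- P1: Wexler compares 0, 3, 6 and picks Deluxe; Vantage would get 1.
- P2: Wexler compares 5, 1, 8 and picks Deluxe; Vantage would get 3.
- P3: Wexler compares 4, 7, 9 and picks Deluxe; Vantage would get 4.
- P4: Wexler compares 9, 8, 3 and picks Basic; Vantage would get 5.
Among 1, 3, 4, 5, the best is 5 at P4. Subgame-perfect outcome: (P4, Basic) with payoffs (5, 9).
Now find the simultaneous Nash equilibrium.
Vantage's best replies: Basic→P1; Plus→P3; Deluxe→P3.
Wexler's best replies: P1→Deluxe; P2→Deluxe; P3→Deluxe; P4→Basic.
The unique mutual best reply is (P3, Deluxe), giving (4, 9).
Vantage's commitment gain: 5 − 4 = 1.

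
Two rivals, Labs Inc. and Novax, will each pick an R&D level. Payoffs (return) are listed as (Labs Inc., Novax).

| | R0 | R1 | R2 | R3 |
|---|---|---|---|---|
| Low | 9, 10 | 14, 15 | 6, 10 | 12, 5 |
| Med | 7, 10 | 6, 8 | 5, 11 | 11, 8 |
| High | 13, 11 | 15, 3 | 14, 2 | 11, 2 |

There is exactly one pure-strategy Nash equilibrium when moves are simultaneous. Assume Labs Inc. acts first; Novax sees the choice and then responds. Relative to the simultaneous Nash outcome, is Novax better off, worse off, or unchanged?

better off

Novax best-responds to each possible Labs Inc. move:
- Low: Novax compares 10, 15, 10, 5 and picks R1; Labs Inc. would get 14.
- Med: Novax compares 10, 8, 11, 8 and picks R2; Labs Inc. would get 5.
- High: Novax compares 11, 3, 2, 2 and picks R0; Labs Inc. would get 13.
Labs Inc.'s induced payoffs are 14, 5, 13, so Labs Inc. commits to Low. Subgame-perfect outcome: (Low, R1) with payoffs (14, 15).
For the simultaneous game, intersect best replies.
Labs Inc.'s best replies: R0→High; R1→High; R2→High; R3→Low.
Novax's best replies: Low→R1; Med→R2; High→R0.
Only (High, R0) has each player best-responding; Nash payoffs (13, 11).
Novax earns 15 sequentially versus 11 at the Nash outcome: better off.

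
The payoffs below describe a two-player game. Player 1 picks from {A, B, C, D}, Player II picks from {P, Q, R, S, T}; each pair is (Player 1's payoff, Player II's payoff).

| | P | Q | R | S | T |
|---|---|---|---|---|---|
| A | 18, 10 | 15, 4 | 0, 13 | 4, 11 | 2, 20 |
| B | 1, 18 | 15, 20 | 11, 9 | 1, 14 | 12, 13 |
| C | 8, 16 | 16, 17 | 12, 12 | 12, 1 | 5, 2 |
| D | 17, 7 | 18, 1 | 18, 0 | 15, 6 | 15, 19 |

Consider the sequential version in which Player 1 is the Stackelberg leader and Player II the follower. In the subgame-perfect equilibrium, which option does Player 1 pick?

C

Player II best-responds to each possible Player 1 move:
- A: Player II compares 10, 4, 13, 11, 20 and picks T; Player 1 would get 2.
- B: Player II compares 18, 20, 9, 14, 13 and picks Q; Player 1 would get 15.
- C: Player II compares 16, 17, 12, 1, 2 and picks Q; Player 1 would get 16.
- D: Player II compares 7, 1, 0, 6, 19 and picks T; Player 1 would get 15.
Among 2, 15, 16, 15, the best is 16 at C. Subgame-perfect outcome: (C, Q) with payoffs (16, 17).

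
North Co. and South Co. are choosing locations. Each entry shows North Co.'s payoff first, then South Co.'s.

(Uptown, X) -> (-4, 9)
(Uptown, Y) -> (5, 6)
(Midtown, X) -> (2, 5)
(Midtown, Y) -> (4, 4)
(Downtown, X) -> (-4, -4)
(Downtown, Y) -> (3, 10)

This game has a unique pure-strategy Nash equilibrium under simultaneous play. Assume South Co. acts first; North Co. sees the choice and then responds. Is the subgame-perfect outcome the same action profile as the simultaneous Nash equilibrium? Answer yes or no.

no

North Co. best-responds to each possible South Co. move:
- X: North Co. compares -4, 2, -4 and picks Midtown; South Co. would get 5.
- Y: North Co. compares 5, 4, 3 and picks Uptown; South Co. would get 6.
Maximizing over 5, 6, South Co. chooses Y. Subgame-perfect outcome: (Uptown, Y) with payoffs (5, 6).
Now find the simultaneous Nash equilibrium.
North Co.'s best replies: X→Midtown; Y→Uptown.
South Co.'s best replies: Uptown→X; Midtown→X; Downtown→Y.
Only (Midtown, X) has each player best-responding; Nash payoffs (2, 5).
Sequential outcome (Uptown, Y) differs from the Nash profile (Midtown, X).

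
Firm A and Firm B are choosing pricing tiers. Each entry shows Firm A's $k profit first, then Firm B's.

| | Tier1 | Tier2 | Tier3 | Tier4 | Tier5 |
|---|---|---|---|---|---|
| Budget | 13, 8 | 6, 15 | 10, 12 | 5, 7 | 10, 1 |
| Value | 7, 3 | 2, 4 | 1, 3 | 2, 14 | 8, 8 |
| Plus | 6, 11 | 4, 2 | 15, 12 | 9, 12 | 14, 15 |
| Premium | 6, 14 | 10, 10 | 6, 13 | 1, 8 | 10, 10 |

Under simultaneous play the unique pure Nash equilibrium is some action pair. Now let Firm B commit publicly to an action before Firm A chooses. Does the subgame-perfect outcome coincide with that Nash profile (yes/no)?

yes

Backward induction with Firm B moving first.
- Tier1: BR = Budget, leader payoff 8.
- Tier2: BR = Premium, leader payoff 10.
- Tier3: BR = Plus, leader payoff 12.
- Tier4: BR = Plus, leader payoff 12.
- Tier5: BR = Plus, leader payoff 15.
Maximizing over 8, 10, 12, 12, 15, Firm B chooses Tier5. Subgame-perfect outcome: (Plus, Tier5) with payoffs (14, 15).
For the simultaneous game, intersect best replies.
Firm A's best replies: Tier1→Budget; Tier2→Premium; Tier3→Plus; Tier4→Plus; Tier5→Plus.
Firm B's best replies: Budget→Tier2; Value→Tier4; Plus→Tier5; Premium→Tier1.
The unique mutual best reply is (Plus, Tier5), giving (14, 15).
Sequential outcome (Plus, Tier5) coincides with the Nash profile (Plus, Tier5).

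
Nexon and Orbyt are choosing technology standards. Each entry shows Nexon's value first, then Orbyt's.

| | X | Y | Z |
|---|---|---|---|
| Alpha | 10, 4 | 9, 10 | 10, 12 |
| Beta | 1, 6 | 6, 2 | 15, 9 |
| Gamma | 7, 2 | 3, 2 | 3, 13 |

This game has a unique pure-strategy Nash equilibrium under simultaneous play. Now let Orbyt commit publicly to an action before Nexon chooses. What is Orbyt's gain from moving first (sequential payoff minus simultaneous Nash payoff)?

1

Solve by backward induction (Orbyt leads).
- X: BR = Alpha, leader payoff 4.
- Y: BR = Alpha, leader payoff 10.
- Z: BR = Beta, leader payoff 9.
Orbyt's induced payoffs are 4, 10, 9, so Orbyt commits to Y. Subgame-perfect outcome: (Alpha, Y) with payoffs (9, 10).
Under simultaneous play:
Nexon's best replies: X→Alpha; Y→Alpha; Z→Beta.
Orbyt's best replies: Alpha→Z; Beta→Z; Gamma→Z.
Only (Beta, Z) has each player best-responding; Nash payoffs (15, 9).
Orbyt's commitment gain: 10 − 9 = 1.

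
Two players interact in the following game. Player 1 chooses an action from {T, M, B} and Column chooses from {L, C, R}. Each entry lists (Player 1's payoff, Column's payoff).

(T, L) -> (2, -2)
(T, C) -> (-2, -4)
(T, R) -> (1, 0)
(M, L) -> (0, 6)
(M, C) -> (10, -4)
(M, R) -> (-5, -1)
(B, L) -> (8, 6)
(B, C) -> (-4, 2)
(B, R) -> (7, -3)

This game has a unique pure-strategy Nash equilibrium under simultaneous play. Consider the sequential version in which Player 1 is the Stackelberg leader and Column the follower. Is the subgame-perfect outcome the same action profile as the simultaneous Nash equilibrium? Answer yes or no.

Solve by backward induction (Player 1 leads).
- T: Column compares -2, -4, 0 and picks R; Player 1 would get 1.
- M: Column compares 6, -4, -1 and picks L; Player 1 would get 0.
- B: Column compares 6, 2, -3 and picks L; Player 1 would get 8.
Player 1's induced payoffs are 1, 0, 8, so Player 1 commits to B. Subgame-perfect outcome: (B, L) with payoffs (8, 6).
Now find the simultaneous Nash equilibrium.
Player 1's best replies: L→B; C→M; R→B.
Column's best replies: T→R; M→L; B→L.
The unique mutual best reply is (B, L), giving (8, 6).
Sequential outcome (B, L) coincides with the Nash profile (B, L).

yes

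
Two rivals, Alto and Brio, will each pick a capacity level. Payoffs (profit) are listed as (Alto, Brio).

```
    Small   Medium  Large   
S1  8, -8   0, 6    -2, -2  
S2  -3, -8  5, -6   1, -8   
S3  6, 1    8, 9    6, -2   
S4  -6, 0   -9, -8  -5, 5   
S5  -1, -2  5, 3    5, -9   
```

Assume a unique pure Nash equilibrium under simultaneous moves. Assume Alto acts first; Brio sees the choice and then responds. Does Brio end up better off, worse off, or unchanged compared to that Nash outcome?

unchanged

Work backward from Brio's decision.
- S1: BR = Medium, leader payoff 0.
- S2: BR = Medium, leader payoff 5.
- S3: BR = Medium, leader payoff 8.
- S4: BR = Large, leader payoff -5.
- S5: BR = Medium, leader payoff 5.
Alto's induced payoffs are 0, 5, 8, -5, 5, so Alto commits to S3. Subgame-perfect outcome: (S3, Medium) with payoffs (8, 9).
Under simultaneous play:
Alto's best replies: Small→S1; Medium→S3; Large→S3.
Brio's best replies: S1→Medium; S2→Medium; S3→Medium; S4→Large; S5→Medium.
The unique mutual best reply is (S3, Medium), giving (8, 9).
Brio earns 9 sequentially versus 9 at the Nash outcome: unchanged.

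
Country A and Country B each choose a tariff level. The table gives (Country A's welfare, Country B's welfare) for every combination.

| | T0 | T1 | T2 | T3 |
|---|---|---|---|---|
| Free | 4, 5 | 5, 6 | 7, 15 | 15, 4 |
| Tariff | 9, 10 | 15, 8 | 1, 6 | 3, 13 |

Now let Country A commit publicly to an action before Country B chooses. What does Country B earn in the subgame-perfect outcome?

15

Work backward from Country B's decision.
- Free: BR = T2, leader payoff 7.
- Tariff: BR = T3, leader payoff 3.
Country A's induced payoffs are 7, 3, so Country A commits to Free. Subgame-perfect outcome: (Free, T2) with payoffs (7, 15).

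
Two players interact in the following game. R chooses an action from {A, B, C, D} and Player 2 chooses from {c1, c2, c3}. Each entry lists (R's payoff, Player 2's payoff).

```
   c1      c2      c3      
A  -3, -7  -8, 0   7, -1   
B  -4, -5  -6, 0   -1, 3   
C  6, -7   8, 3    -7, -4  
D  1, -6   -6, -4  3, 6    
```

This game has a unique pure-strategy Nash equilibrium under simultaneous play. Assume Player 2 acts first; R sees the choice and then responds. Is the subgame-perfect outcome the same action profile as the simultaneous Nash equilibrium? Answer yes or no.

Work backward from R's decision.
- c1 → R plays C (best of -3, -4, 6, 1); Player 2 gets -7.
- c2 → R plays C (best of -8, -6, 8, -6); Player 2 gets 3.
- c3 → R plays A (best of 7, -1, -7, 3); Player 2 gets -1.
Among -7, 3, -1, the best is 3 at c2. Subgame-perfect outcome: (C, c2) with payoffs (8, 3).
Now find the simultaneous Nash equilibrium.
R's best replies: c1→C; c2→C; c3→A.
Player 2's best replies: A→c2; B→c3; C→c2; D→c3.
The unique mutual best reply is (C, c2), giving (8, 3).
Sequential outcome (C, c2) coincides with the Nash profile (C, c2).

yes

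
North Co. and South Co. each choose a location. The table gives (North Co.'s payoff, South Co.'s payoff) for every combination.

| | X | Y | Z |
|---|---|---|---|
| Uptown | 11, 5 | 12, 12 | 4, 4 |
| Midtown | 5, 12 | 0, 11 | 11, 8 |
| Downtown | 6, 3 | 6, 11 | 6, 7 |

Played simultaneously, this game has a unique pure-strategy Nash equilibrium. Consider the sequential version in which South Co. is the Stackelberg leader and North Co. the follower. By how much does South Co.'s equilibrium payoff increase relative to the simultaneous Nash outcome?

Solve by backward induction (South Co. leads).
- X: North Co. compares 11, 5, 6 and picks Uptown; South Co. would get 5.
- Y: North Co. compares 12, 0, 6 and picks Uptown; South Co. would get 12.
- Z: North Co. compares 4, 11, 6 and picks Midtown; South Co. would get 8.
Maximizing over 5, 12, 8, South Co. chooses Y. Subgame-perfect outcome: (Uptown, Y) with payoffs (12, 12).
For the simultaneous game, intersect best replies.
North Co.'s best replies: X→Uptown; Y→Uptown; Z→Midtown.
South Co.'s best replies: Uptown→Y; Midtown→X; Downtown→Y.
Only (Uptown, Y) has each player best-responding; Nash payoffs (12, 12).
South Co.'s commitment gain: 12 − 12 = 0.

0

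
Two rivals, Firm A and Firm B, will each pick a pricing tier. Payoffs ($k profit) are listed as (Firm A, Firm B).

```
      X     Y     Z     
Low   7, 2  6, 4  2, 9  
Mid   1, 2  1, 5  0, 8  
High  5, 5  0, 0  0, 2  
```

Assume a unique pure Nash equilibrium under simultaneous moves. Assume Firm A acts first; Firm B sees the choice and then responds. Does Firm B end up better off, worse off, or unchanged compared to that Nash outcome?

worse off

Work backward from Firm B's decision.
- Low: BR = Z, leader payoff 2.
- Mid: BR = Z, leader payoff 0.
- High: BR = X, leader payoff 5.
Among 2, 0, 5, the best is 5 at High. Subgame-perfect outcome: (High, X) with payoffs (5, 5).
For the simultaneous game, intersect best replies.
Firm A's best replies: X→Low; Y→Low; Z→Low.
Firm B's best replies: Low→Z; Mid→Z; High→X.
Only (Low, Z) has each player best-responding; Nash payoffs (2, 9).
Firm B earns 5 sequentially versus 9 at the Nash outcome: worse off.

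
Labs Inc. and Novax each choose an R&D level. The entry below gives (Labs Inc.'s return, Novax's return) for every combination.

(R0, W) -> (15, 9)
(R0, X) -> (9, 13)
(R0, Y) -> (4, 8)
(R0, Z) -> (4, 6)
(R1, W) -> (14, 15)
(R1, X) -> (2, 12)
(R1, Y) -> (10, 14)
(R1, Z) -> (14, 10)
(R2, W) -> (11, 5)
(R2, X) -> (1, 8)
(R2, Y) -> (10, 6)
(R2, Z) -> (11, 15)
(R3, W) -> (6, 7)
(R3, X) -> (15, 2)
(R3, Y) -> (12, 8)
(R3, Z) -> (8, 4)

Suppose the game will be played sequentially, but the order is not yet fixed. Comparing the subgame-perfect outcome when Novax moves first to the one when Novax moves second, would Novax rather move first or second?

If Labs Inc. leads: Novax's best replies are R0→X, R1→W, R2→Z, R3→Y; Labs Inc.'s induced payoffs 9, 14, 11, 12; outcome (R1, W), payoffs (14, 15).
If Novax leads: Labs Inc.'s best replies are W→R0, X→R3, Y→R3, Z→R1; Novax's induced payoffs 9, 2, 8, 10; outcome (R1, Z), payoffs (14, 10).
Novax gets 10 moving first and 15 moving second, so Novax prefers to move second.

second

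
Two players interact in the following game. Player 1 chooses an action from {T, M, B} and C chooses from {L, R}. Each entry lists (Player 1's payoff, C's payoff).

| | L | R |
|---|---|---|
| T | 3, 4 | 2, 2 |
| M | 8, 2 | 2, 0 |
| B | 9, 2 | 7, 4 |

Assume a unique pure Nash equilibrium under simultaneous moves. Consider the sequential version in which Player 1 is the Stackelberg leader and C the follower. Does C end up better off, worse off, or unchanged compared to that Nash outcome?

Solve by backward induction (Player 1 leads).
- T → C plays L (best of 4, 2); Player 1 gets 3.
- M → C plays L (best of 2, 0); Player 1 gets 8.
- B → C plays R (best of 2, 4); Player 1 gets 7.
Among 3, 8, 7, the best is 8 at M. Subgame-perfect outcome: (M, L) with payoffs (8, 2).
Under simultaneous play:
Player 1's best replies: L→B; R→B.
C's best replies: T→L; M→L; B→R.
Only (B, R) has each player best-responding; Nash payoffs (7, 4).
C earns 2 sequentially versus 4 at the Nash outcome: worse off.

worse off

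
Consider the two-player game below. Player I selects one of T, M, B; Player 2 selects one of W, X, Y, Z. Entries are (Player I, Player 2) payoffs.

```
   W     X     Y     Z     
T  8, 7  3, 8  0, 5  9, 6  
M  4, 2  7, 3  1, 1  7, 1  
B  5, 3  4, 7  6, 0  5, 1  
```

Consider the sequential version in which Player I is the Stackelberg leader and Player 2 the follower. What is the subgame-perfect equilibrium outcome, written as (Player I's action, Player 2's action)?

(M, X)

Player 2 best-responds to each possible Player I move:
- T: Player 2 compares 7, 8, 5, 6 and picks X; Player I would get 3.
- M: Player 2 compares 2, 3, 1, 1 and picks X; Player I would get 7.
- B: Player 2 compares 3, 7, 0, 1 and picks X; Player I would get 4.
Maximizing over 3, 7, 4, Player I chooses M. Subgame-perfect outcome: (M, X) with payoffs (7, 3).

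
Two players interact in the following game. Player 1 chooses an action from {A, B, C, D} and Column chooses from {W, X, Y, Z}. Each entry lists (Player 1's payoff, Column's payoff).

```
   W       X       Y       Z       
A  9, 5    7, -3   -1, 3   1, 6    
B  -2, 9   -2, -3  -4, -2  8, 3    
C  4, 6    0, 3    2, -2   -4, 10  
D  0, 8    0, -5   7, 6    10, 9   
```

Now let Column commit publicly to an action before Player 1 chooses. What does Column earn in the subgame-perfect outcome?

Player 1 best-responds to each possible Column move:
- W: BR = A, leader payoff 5.
- X: BR = A, leader payoff -3.
- Y: BR = D, leader payoff 6.
- Z: BR = D, leader payoff 9.
Column's induced payoffs are 5, -3, 6, 9, so Column commits to Z. Subgame-perfect outcome: (D, Z) with payoffs (10, 9).

9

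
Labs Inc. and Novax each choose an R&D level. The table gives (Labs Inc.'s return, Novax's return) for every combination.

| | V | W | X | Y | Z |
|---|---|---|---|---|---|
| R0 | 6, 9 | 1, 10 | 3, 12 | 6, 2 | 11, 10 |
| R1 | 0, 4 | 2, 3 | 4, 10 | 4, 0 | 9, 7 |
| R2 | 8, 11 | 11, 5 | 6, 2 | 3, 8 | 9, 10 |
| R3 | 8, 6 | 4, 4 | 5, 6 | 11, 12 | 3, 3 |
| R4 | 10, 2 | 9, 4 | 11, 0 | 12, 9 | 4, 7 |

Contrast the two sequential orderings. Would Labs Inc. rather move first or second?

If Labs Inc. leads: Novax's best replies are R0→X, R1→X, R2→V, R3→Y, R4→Y; Labs Inc.'s induced payoffs 3, 4, 8, 11, 12; outcome (R4, Y), payoffs (12, 9).
If Novax leads: Labs Inc.'s best replies are V→R4, W→R2, X→R4, Y→R4, Z→R0; Novax's induced payoffs 2, 5, 0, 9, 10; outcome (R0, Z), payoffs (11, 10).
Labs Inc. gets 12 moving first and 11 moving second, so Labs Inc. prefers to move first.

first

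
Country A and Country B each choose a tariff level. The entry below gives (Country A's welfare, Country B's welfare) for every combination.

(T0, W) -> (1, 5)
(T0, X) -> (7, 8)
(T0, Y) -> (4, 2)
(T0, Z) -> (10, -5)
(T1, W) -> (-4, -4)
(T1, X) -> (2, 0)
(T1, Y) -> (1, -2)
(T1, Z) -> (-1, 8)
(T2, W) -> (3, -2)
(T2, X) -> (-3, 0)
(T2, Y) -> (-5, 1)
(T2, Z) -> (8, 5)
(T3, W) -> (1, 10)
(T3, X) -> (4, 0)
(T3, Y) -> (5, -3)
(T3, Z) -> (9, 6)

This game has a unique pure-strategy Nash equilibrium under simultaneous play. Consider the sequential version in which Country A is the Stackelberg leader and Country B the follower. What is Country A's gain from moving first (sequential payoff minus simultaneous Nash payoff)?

Backward induction with Country A moving first.
- T0: BR = X, leader payoff 7.
- T1: BR = Z, leader payoff -1.
- T2: BR = Z, leader payoff 8.
- T3: BR = W, leader payoff 1.
Maximizing over 7, -1, 8, 1, Country A chooses T2. Subgame-perfect outcome: (T2, Z) with payoffs (8, 5).
Under simultaneous play:
Country A's best replies: W→T2; X→T0; Y→T3; Z→T0.
Country B's best replies: T0→X; T1→Z; T2→Z; T3→W.
Only (T0, X) has each player best-responding; Nash payoffs (7, 8).
Country A's commitment gain: 8 − 7 = 1.

1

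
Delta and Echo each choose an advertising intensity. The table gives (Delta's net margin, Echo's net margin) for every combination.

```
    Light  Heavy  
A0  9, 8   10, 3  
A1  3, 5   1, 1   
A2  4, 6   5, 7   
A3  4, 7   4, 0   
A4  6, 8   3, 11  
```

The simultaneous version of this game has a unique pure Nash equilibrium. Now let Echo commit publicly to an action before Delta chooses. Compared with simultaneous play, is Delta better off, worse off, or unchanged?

Delta best-responds to each possible Echo move:
- Light: Delta compares 9, 3, 4, 4, 6 and picks A0; Echo would get 8.
- Heavy: Delta compares 10, 1, 5, 4, 3 and picks A0; Echo would get 3.
Echo's induced payoffs are 8, 3, so Echo commits to Light. Subgame-perfect outcome: (A0, Light) with payoffs (9, 8).
Now find the simultaneous Nash equilibrium.
Delta's best replies: Light→A0; Heavy→A0.
Echo's best replies: A0→Light; A1→Light; A2→Heavy; A3→Light; A4→Heavy.
Only (A0, Light) has each player best-responding; Nash payoffs (9, 8).
Delta earns 9 sequentially versus 9 at the Nash outcome: unchanged.

unchanged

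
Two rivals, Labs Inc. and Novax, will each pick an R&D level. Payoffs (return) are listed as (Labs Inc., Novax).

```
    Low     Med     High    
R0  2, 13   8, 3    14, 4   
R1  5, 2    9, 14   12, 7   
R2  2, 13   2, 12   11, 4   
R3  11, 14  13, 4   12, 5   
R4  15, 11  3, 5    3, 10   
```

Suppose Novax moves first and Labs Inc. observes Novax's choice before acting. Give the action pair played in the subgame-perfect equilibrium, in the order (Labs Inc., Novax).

Labs Inc. best-responds to each possible Novax move:
- Low: Labs Inc. compares 2, 5, 2, 11, 15 and picks R4; Novax would get 11.
- Med: Labs Inc. compares 8, 9, 2, 13, 3 and picks R3; Novax would get 4.
- High: Labs Inc. compares 14, 12, 11, 12, 3 and picks R0; Novax would get 4.
Among 11, 4, 4, the best is 11 at Low. Subgame-perfect outcome: (R4, Low) with payoffs (15, 11).

(R4, Low)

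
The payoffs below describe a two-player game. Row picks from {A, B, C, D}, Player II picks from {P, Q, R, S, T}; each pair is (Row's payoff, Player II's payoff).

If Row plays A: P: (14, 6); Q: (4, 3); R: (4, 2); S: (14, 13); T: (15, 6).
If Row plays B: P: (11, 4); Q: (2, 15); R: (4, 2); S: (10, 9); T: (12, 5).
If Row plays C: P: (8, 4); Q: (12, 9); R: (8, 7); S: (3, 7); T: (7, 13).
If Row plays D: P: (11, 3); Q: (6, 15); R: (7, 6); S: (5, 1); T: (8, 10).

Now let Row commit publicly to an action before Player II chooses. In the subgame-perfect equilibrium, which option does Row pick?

Player II best-responds to each possible Row move:
- A → Player II plays S (best of 6, 3, 2, 13, 6); Row gets 14.
- B → Player II plays Q (best of 4, 15, 2, 9, 5); Row gets 2.
- C → Player II plays T (best of 4, 9, 7, 7, 13); Row gets 7.
- D → Player II plays Q (best of 3, 15, 6, 1, 10); Row gets 6.
Row's induced payoffs are 14, 2, 7, 6, so Row commits to A. Subgame-perfect outcome: (A, S) with payoffs (14, 13).

A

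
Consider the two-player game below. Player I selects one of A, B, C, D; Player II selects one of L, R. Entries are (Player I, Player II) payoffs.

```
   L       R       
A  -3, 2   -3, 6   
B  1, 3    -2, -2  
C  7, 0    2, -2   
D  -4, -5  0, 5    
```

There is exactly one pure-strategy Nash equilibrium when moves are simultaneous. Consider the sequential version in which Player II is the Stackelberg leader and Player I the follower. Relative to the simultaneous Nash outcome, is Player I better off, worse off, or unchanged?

unchanged

Player I best-responds to each possible Player II move:
- L: Player I compares -3, 1, 7, -4 and picks C; Player II would get 0.
- R: Player I compares -3, -2, 2, 0 and picks C; Player II would get -2.
Among 0, -2, the best is 0 at L. Subgame-perfect outcome: (C, L) with payoffs (7, 0).
Under simultaneous play:
Player I's best replies: L→C; R→C.
Player II's best replies: A→R; B→L; C→L; D→R.
The unique mutual best reply is (C, L), giving (7, 0).
Player I earns 7 sequentially versus 7 at the Nash outcome: unchanged.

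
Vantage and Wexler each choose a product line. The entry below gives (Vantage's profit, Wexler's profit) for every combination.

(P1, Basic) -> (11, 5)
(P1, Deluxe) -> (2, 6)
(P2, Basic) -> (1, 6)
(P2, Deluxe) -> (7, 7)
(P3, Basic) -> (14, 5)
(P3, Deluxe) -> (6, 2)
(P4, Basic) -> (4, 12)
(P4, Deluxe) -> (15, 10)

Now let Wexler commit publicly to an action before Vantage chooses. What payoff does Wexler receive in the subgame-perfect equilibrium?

10

Backward induction with Wexler moving first.
- Basic: BR = P3, leader payoff 5.
- Deluxe: BR = P4, leader payoff 10.
Maximizing over 5, 10, Wexler chooses Deluxe. Subgame-perfect outcome: (P4, Deluxe) with payoffs (15, 10).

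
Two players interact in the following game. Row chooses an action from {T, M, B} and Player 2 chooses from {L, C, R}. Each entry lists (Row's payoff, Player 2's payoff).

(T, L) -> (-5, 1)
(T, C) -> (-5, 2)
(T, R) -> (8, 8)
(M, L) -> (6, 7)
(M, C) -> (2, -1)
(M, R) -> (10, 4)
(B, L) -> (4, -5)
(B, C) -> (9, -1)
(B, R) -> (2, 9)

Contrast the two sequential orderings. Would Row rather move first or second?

first

If Row leads: Player 2's best replies are T→R, M→L, B→R; Row's induced payoffs 8, 6, 2; outcome (T, R), payoffs (8, 8).
If Player 2 leads: Row's best replies are L→M, C→B, R→M; Player 2's induced payoffs 7, -1, 4; outcome (M, L), payoffs (6, 7).
Row gets 8 moving first and 6 moving second, so Row prefers to move first.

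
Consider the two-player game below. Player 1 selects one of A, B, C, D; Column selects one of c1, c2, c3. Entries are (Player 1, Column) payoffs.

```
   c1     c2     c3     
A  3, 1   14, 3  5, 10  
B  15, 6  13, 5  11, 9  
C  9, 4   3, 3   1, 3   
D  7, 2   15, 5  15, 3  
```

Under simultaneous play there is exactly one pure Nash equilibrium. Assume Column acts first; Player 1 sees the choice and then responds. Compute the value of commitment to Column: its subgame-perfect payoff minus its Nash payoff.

1

Solve by backward induction (Column leads).
- c1: Player 1 compares 3, 15, 9, 7 and picks B; Column would get 6.
- c2: Player 1 compares 14, 13, 3, 15 and picks D; Column would get 5.
- c3: Player 1 compares 5, 11, 1, 15 and picks D; Column would get 3.
Maximizing over 6, 5, 3, Column chooses c1. Subgame-perfect outcome: (B, c1) with payoffs (15, 6).
Under simultaneous play:
Player 1's best replies: c1→B; c2→D; c3→D.
Column's best replies: A→c3; B→c3; C→c1; D→c2.
The unique mutual best reply is (D, c2), giving (15, 5).
Column's commitment gain: 6 − 5 = 1.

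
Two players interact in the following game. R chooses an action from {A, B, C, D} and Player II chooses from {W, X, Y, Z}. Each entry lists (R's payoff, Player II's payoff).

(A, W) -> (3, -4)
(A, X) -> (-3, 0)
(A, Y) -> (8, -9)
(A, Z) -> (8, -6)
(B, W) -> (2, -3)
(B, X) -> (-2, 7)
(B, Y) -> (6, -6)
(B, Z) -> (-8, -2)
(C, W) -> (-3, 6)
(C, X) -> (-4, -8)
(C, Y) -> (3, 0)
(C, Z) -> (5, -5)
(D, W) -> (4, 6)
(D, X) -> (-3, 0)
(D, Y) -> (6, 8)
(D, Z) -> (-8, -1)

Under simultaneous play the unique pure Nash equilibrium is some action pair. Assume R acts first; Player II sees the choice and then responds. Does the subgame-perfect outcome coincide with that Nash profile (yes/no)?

no

Player II best-responds to each possible R move:
- A → Player II plays X (best of -4, 0, -9, -6); R gets -3.
- B → Player II plays X (best of -3, 7, -6, -2); R gets -2.
- C → Player II plays W (best of 6, -8, 0, -5); R gets -3.
- D → Player II plays Y (best of 6, 0, 8, -1); R gets 6.
Among -3, -2, -3, 6, the best is 6 at D. Subgame-perfect outcome: (D, Y) with payoffs (6, 8).
For the simultaneous game, intersect best replies.
R's best replies: W→D; X→B; Y→A; Z→A.
Player II's best replies: A→X; B→X; C→W; D→Y.
The unique mutual best reply is (B, X), giving (-2, 7).
Sequential outcome (D, Y) differs from the Nash profile (B, X).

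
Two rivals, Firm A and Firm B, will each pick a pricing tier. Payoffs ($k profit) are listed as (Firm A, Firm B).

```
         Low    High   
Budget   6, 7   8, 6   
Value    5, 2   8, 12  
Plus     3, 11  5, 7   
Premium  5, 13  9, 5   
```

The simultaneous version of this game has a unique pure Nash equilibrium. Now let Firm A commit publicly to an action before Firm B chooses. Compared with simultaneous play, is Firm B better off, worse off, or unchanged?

Solve by backward induction (Firm A leads).
- Budget → Firm B plays Low (best of 7, 6); Firm A gets 6.
- Value → Firm B plays High (best of 2, 12); Firm A gets 8.
- Plus → Firm B plays Low (best of 11, 7); Firm A gets 3.
- Premium → Firm B plays Low (best of 13, 5); Firm A gets 5.
Firm A's induced payoffs are 6, 8, 3, 5, so Firm A commits to Value. Subgame-perfect outcome: (Value, High) with payoffs (8, 12).
For the simultaneous game, intersect best replies.
Firm A's best replies: Low→Budget; High→Premium.
Firm B's best replies: Budget→Low; Value→High; Plus→Low; Premium→Low.
The unique mutual best reply is (Budget, Low), giving (6, 7).
Firm B earns 12 sequentially versus 7 at the Nash outcome: better off.

better off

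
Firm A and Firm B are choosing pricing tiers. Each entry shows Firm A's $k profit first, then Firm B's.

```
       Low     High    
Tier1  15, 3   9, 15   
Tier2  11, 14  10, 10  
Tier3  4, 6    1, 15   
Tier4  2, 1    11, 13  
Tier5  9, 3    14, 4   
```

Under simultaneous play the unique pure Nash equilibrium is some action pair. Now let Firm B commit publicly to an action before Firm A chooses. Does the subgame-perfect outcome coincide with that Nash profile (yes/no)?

yes

Solve by backward induction (Firm B leads).
- Low: Firm A compares 15, 11, 4, 2, 9 and picks Tier1; Firm B would get 3.
- High: Firm A compares 9, 10, 1, 11, 14 and picks Tier5; Firm B would get 4.
Maximizing over 3, 4, Firm B chooses High. Subgame-perfect outcome: (Tier5, High) with payoffs (14, 4).
For the simultaneous game, intersect best replies.
Firm A's best replies: Low→Tier1; High→Tier5.
Firm B's best replies: Tier1→High; Tier2→Low; Tier3→High; Tier4→High; Tier5→High.
Only (Tier5, High) has each player best-responding; Nash payoffs (14, 4).
Sequential outcome (Tier5, High) coincides with the Nash profile (Tier5, High).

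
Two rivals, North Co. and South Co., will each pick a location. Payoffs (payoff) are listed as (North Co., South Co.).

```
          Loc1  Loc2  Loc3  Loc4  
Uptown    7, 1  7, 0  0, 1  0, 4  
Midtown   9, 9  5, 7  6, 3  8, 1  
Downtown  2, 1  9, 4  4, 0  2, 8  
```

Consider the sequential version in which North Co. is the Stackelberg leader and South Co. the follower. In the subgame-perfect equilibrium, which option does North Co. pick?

Midtown

Solve by backward induction (North Co. leads).
- Uptown: South Co. compares 1, 0, 1, 4 and picks Loc4; North Co. would get 0.
- Midtown: South Co. compares 9, 7, 3, 1 and picks Loc1; North Co. would get 9.
- Downtown: South Co. compares 1, 4, 0, 8 and picks Loc4; North Co. would get 2.
Maximizing over 0, 9, 2, North Co. chooses Midtown. Subgame-perfect outcome: (Midtown, Loc1) with payoffs (9, 9).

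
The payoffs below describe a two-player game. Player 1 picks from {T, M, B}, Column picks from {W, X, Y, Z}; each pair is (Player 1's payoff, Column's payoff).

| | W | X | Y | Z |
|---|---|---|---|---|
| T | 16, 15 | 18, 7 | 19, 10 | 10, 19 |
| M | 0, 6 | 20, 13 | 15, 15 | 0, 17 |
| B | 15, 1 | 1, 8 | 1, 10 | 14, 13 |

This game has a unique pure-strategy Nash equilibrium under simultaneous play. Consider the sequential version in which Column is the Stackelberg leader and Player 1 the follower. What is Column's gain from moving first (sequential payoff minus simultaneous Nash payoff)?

Player 1 best-responds to each possible Column move:
- W → Player 1 plays T (best of 16, 0, 15); Column gets 15.
- X → Player 1 plays M (best of 18, 20, 1); Column gets 13.
- Y → Player 1 plays T (best of 19, 15, 1); Column gets 10.
- Z → Player 1 plays B (best of 10, 0, 14); Column gets 13.
Among 15, 13, 10, 13, the best is 15 at W. Subgame-perfect outcome: (T, W) with payoffs (16, 15).
Under simultaneous play:
Player 1's best replies: W→T; X→M; Y→T; Z→B.
Column's best replies: T→Z; M→Z; B→Z.
The unique mutual best reply is (B, Z), giving (14, 13).
Column's commitment gain: 15 − 13 = 2.

2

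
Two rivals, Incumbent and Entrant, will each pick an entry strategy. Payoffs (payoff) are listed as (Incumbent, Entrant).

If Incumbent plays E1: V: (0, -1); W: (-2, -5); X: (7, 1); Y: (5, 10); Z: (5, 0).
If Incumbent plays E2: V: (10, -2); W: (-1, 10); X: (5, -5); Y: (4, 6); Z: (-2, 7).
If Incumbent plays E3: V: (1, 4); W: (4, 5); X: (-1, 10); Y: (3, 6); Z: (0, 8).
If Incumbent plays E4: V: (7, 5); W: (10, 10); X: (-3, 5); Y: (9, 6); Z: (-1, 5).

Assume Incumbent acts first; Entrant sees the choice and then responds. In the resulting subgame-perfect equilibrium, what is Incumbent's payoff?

Entrant best-responds to each possible Incumbent move:
- E1: BR = Y, leader payoff 5.
- E2: BR = W, leader payoff -1.
- E3: BR = X, leader payoff -1.
- E4: BR = W, leader payoff 10.
Among 5, -1, -1, 10, the best is 10 at E4. Subgame-perfect outcome: (E4, W) with payoffs (10, 10).

10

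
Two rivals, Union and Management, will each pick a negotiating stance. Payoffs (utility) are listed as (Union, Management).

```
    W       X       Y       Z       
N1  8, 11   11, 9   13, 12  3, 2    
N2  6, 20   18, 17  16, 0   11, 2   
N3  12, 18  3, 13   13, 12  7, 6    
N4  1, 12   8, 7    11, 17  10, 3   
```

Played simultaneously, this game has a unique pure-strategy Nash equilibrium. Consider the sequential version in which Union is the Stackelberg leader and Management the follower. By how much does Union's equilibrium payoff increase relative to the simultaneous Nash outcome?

Backward induction with Union moving first.
- N1: BR = Y, leader payoff 13.
- N2: BR = W, leader payoff 6.
- N3: BR = W, leader payoff 12.
- N4: BR = Y, leader payoff 11.
Maximizing over 13, 6, 12, 11, Union chooses N1. Subgame-perfect outcome: (N1, Y) with payoffs (13, 12).
For the simultaneous game, intersect best replies.
Union's best replies: W→N3; X→N2; Y→N2; Z→N2.
Management's best replies: N1→Y; N2→W; N3→W; N4→Y.
Only (N3, W) has each player best-responding; Nash payoffs (12, 18).
Union's commitment gain: 13 − 12 = 1.

1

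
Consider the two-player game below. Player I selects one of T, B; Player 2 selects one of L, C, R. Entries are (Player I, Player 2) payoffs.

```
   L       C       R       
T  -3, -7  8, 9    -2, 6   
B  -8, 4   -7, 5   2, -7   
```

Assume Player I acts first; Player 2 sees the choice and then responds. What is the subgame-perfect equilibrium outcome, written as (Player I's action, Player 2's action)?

Solve by backward induction (Player I leads).
- T: BR = C, leader payoff 8.
- B: BR = C, leader payoff -7.
Player I's induced payoffs are 8, -7, so Player I commits to T. Subgame-perfect outcome: (T, C) with payoffs (8, 9).

(T, C)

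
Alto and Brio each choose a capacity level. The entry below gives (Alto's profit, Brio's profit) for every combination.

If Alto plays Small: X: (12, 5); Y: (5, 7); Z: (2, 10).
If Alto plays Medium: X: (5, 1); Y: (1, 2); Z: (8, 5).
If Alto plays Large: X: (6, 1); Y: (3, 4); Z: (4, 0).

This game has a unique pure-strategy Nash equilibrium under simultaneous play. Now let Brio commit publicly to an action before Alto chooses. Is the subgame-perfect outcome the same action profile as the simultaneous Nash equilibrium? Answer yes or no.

no

Backward induction with Brio moving first.
- X: BR = Small, leader payoff 5.
- Y: BR = Small, leader payoff 7.
- Z: BR = Medium, leader payoff 5.
Brio's induced payoffs are 5, 7, 5, so Brio commits to Y. Subgame-perfect outcome: (Small, Y) with payoffs (5, 7).
For the simultaneous game, intersect best replies.
Alto's best replies: X→Small; Y→Small; Z→Medium.
Brio's best replies: Small→Z; Medium→Z; Large→Y.
Only (Medium, Z) has each player best-responding; Nash payoffs (8, 5).
Sequential outcome (Small, Y) differs from the Nash profile (Medium, Z).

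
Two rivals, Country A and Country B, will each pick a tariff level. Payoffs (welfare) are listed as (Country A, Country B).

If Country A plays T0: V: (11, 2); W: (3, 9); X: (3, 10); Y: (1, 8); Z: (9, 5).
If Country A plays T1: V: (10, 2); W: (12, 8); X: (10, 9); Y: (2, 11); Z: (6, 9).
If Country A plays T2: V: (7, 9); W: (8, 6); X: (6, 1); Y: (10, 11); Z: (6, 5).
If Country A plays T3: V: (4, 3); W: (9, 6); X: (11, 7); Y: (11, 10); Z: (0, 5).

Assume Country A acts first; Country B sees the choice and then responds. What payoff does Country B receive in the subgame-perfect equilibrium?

Solve by backward induction (Country A leads).
- T0: BR = X, leader payoff 3.
- T1: BR = Y, leader payoff 2.
- T2: BR = Y, leader payoff 10.
- T3: BR = Y, leader payoff 11.
Among 3, 2, 10, 11, the best is 11 at T3. Subgame-perfect outcome: (T3, Y) with payoffs (11, 10).

10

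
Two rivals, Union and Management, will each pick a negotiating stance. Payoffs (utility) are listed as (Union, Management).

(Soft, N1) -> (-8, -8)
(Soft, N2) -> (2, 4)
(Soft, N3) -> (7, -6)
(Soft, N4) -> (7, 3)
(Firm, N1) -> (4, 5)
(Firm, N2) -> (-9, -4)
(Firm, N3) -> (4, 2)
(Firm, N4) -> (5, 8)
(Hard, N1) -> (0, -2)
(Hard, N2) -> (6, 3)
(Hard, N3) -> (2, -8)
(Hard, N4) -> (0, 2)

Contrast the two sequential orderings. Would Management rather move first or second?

first

If Union leads: Management's best replies are Soft→N2, Firm→N4, Hard→N2; Union's induced payoffs 2, 5, 6; outcome (Hard, N2), payoffs (6, 3).
If Management leads: Union's best replies are N1→Firm, N2→Hard, N3→Soft, N4→Soft; Management's induced payoffs 5, 3, -6, 3; outcome (Firm, N1), payoffs (4, 5).
Management gets 5 moving first and 3 moving second, so Management prefers to move first.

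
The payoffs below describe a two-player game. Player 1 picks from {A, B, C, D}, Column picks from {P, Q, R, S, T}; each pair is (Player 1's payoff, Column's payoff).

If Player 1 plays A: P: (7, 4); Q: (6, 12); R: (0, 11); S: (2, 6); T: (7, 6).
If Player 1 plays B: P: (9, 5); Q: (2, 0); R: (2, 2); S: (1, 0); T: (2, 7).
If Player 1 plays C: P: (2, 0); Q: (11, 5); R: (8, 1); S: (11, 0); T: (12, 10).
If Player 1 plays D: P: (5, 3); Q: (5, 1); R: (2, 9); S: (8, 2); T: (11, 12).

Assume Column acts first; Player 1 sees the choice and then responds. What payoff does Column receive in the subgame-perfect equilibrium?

Solve by backward induction (Column leads).
- P: Player 1 compares 7, 9, 2, 5 and picks B; Column would get 5.
- Q: Player 1 compares 6, 2, 11, 5 and picks C; Column would get 5.
- R: Player 1 compares 0, 2, 8, 2 and picks C; Column would get 1.
- S: Player 1 compares 2, 1, 11, 8 and picks C; Column would get 0.
- T: Player 1 compares 7, 2, 12, 11 and picks C; Column would get 10.
Maximizing over 5, 5, 1, 0, 10, Column chooses T. Subgame-perfect outcome: (C, T) with payoffs (12, 10).

10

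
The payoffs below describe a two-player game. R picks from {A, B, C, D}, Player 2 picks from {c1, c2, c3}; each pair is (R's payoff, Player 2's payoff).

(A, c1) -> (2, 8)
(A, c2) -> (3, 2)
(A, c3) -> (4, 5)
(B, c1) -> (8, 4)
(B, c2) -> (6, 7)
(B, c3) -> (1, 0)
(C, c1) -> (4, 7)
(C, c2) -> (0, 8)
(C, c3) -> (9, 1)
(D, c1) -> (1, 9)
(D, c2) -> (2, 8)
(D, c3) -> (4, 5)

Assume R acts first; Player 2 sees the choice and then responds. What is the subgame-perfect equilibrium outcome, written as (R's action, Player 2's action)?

Work backward from Player 2's decision.
- A: BR = c1, leader payoff 2.
- B: BR = c2, leader payoff 6.
- C: BR = c2, leader payoff 0.
- D: BR = c1, leader payoff 1.
Among 2, 6, 0, 1, the best is 6 at B. Subgame-perfect outcome: (B, c2) with payoffs (6, 7).

(B, c2)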